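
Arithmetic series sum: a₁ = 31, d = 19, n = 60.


aₙ = 31 + (60-1)×19 = 1152
Sₙ = n(a₁+aₙ)/2 = 60×(31+1152)/2
= 60×1183/2 = 35490

S_60 = 35490


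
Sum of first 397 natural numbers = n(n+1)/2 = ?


n(n+1)/2 = 397×398/2 = 158006/2 = 79003

Σk = 79003


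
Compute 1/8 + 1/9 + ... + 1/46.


Σₖ₌8^46 1/k = 1/8 + 1/9 + 1/10 + ... + 1/46
= 17179728443100968869/9419588158802421600
≈ 1.8238

Sum = 17179728443100968869/9419588158802421600 ≈ 1.8238


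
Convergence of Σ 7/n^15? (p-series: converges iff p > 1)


p-series test: Σ c/n^p converges if p > 1, diverges if p ≤ 1 (constant c > 0 doesn't affect convergence).
p = 15
15 > 1 → CONVERGES

Converges (p = 15 > 1)


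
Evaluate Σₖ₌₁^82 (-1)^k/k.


S = -1 + 1/2 - 1/3 + 1/4 - 1/5 + 1/6 - 1/7 + 1/8 ± ...
= -0.6871
(Full series converges to -ln(2) ≈ -0.6931)

S_82 = -0.6871


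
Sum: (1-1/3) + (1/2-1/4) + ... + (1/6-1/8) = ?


Telescoping with gap 2: two head and two tail terms survive.
= (1 + 1/2) - (1/7 + 1/8)
= 3/2 - 1/7 - 1/8 = 69/56

Sum = 69/56


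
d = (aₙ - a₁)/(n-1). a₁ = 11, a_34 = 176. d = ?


d = (aₙ - a₁)/(n-1)
= (176 - 11)/(34-1)
= 165/33 = 5

d = 5


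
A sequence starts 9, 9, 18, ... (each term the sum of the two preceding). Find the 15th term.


Computing iteratively: 9, 9, 18, 27, 45, 72, 117, 189, 306, 495, 801, 1296, ...
a_15 = 5490

a_15 = 5490


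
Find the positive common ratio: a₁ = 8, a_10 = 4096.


r^(n-1) = aₙ/a₁
r^9 = 4096/8 = 512
r = 512^(1/9)
= 2

r = 2


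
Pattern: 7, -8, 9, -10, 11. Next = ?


Pattern: alternating sign, magnitude arithmetic (d=1)
Terms: 7, -8, 9, -10, 11
Next term = -12

Next term = -12


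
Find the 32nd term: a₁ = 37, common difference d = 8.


aₙ = a₁ + (n-1)d
= 37 + (32-1)×8
= 37 + 248
= 285

a_32 = 285


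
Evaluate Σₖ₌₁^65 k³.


n(n+1)/2 = 65×66/2 = 2145
Σk³ = 2145² = 4601025

Σk³ = 4601025


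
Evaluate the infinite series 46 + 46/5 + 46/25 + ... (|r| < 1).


S∞ = a₁/(1-r) = 46/(1 - 1/5)
= 46/(4/5)
= 115/2

S∞ = 115/2


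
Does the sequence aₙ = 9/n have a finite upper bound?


a₁ = 9, a₂ = 9/2, a₃ = 9/3, ...
0 < aₙ ≤ 9 for all n ≥ 1
Lower bound: 0, Upper bound: 9
The sequence IS bounded

Bounded (0 < aₙ ≤ 9)


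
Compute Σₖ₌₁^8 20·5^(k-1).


Sₙ = 20×(5^8 - 1)/(5 - 1)
= 20×(390625 - 1)/4
= 20×390624/4
= 1953120

S_8 = 1953120


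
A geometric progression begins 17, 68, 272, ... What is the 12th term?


aₙ = a₁·r^(n-1)
= 17×4^11
= 17×4194304
= 71303168

a_12 = 71303168


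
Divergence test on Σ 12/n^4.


lim(n→∞) 12/n^4 = 0
lim aₙ = 0 → nth-term test is INCONCLUSIVE
(Need other tests; this is actually a convergent p-series with p=4 > 1)

Inconclusive (lim aₙ = 0; need another test)


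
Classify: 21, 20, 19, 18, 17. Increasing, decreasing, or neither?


Differences: -1, -1, -1, -1
All differences < 0 → strictly DECREASING

Monotonically decreasing


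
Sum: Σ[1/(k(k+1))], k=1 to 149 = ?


1/(k(k+1)) = 1/k - 1/(k+1) (partial fractions)
Telescoping: Σ = 1 - 1/150 = 149/150

Sum = 149/150


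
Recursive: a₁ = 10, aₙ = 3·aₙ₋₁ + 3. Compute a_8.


Computing step by step:
a_1 = 10
a_2 = 33
a_3 = 102
a_4 = 309
a_5 = 930
a_6 = 2793
a_7 = 8382
a_8 = 25149


a_8 = 25149


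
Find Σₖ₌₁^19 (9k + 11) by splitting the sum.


Σ(9k+11) = 9·Σk + 11·n
= 9·190 + 11·19
= 1710 + 209 = 1919

Σ = 1919


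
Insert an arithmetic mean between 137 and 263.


AM = (137 + 263)/2 = 400/2 = 200

AM = 200


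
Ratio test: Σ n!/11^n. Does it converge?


aₙ = n!/11^n
a_{n+1}/aₙ = (n+1)!/11^(n+1) × 11^n/n!
= (n+1)/11
L = lim(n→∞) (n+1)/11 = ∞
L > 1 → series DIVERGES

Diverges (ratio test: L = ∞ > 1)


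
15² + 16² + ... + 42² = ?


Σₖ₌15^42 k² = Σₖ₌₁^42 k² − Σₖ₌₁^14 k²
= 42·43·85/6 − 14·15·29/6
= 25585 − 1015 = 24570

Σk² = 24570


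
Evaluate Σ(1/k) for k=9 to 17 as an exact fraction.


Σₖ₌9^17 1/k = 1/9 + 1/10 + 1/11 + 1/12 + 1/13 + 1/14 + 1/15 + 1/16 + 1/17
= 1768477/2450448
≈ 0.7217

Sum = 1768477/2450448 ≈ 0.7217


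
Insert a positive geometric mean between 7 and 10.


GM = √(7×10) = √70 = 8.3666

GM = 8.3666


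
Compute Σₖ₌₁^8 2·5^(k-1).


Sₙ = 2×(5^8 - 1)/(5 - 1)
= 2×(390625 - 1)/4
= 2×390624/4
= 195312

S_8 = 195312


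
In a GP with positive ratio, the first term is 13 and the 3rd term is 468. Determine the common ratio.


r^(n-1) = aₙ/a₁
r^2 = 468/13 = 36
r = 36^(1/2)
= ±6; taking r > 0 gives r = 6

r = 6


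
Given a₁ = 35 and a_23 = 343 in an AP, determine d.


d = (aₙ - a₁)/(n-1)
= (343 - 35)/(23-1)
= 308/22 = 14

d = 14


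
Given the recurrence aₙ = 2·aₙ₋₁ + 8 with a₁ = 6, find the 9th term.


Computing step by step:
a_1 = 6
a_2 = 20
a_3 = 48
a_4 = 104
a_5 = 216
a_6 = 440
a_7 = 888
a_8 = 1784
a_9 = 3576


a_9 = 3576


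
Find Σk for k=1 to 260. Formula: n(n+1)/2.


n(n+1)/2 = 260×261/2 = 67860/2 = 33930

Σk = 33930


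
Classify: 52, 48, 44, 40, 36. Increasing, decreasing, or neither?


Differences: -4, -4, -4, -4
All differences < 0 → strictly DECREASING

Monotonically decreasing


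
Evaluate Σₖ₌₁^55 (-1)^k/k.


S = -1 + 1/2 - 1/3 + 1/4 - 1/5 + 1/6 - 1/7 + 1/8 ± ...
= -0.7022
(Full series converges to -ln(2) ≈ -0.6931)

S_55 = -0.7022


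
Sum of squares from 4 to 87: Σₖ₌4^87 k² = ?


Σₖ₌4^87 k² = Σₖ₌₁^87 k² − Σₖ₌₁^3 k²
= 87·88·175/6 − 3·4·7/6
= 223300 − 14 = 223286

Σk² = 223286


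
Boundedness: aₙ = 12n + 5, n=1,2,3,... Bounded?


aₙ = 12n + 5 → as n→∞, aₙ→∞
No finite upper bound exists
The sequence is UNBOUNDED

Unbounded (aₙ → ∞ as n → ∞)


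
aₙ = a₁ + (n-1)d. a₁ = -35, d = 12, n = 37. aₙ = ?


aₙ = a₁ + (n-1)d
= -35 + (37-1)×12
= -35 + 432
= 397

a_37 = 397


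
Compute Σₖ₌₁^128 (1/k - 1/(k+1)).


Telescoping: adjacent terms cancel.
= 1/1 - 1/129
= 1 - 1/129 = 128/129

Sum = 128/129


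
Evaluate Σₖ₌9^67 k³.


Σₖ₌9^67 k³ = [67·68/2]² − [8·9/2]²
= 5189284 − 1296 = 5187988

Σk³ = 5187988


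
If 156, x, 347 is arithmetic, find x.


AM = (156 + 347)/2 = 503/2 = 251.5

AM = 251.5


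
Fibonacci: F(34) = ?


Fibonacci sequence: 1, 1, 2, 3, 5, 8, 13, 21, 34, 55, 89, ...
F(34) = 5702887

F(34) = 5702887


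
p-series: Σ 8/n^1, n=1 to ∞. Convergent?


p-series test: Σ c/n^p converges if p > 1, diverges if p ≤ 1 (constant c > 0 doesn't affect convergence).
p = 1
1 ≤ 1 → DIVERGES

Diverges (p = 1 ≤ 1)


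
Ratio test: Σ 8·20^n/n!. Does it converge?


aₙ = 8·20^n/n!
a_{n+1}/aₙ = 20^(n+1)/(n+1)! × n!/20^n  (constant 8 cancels)
= 20/(n+1)
L = lim(n→∞) 20/(n+1) = 0
L < 1 → series CONVERGES

Converges (ratio test: L = 0 < 1)


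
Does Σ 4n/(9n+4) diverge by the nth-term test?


lim(n→∞) 4n/(9n+4) = 4/9 = 4/9  (divide numerator and denominator by n)
lim aₙ = 4/9 ≠ 0 → series DIVERGES

Diverges (lim aₙ = 4/9 ≠ 0)


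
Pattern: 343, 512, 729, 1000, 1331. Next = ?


Pattern: perfect cubes: n³
Terms: 343, 512, 729, 1000, 1331
Next term = 1728

Next term = 1728


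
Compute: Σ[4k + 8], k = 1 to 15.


Σ(4k+8) = 4·Σk + 8·n
= 4·120 + 8·15
= 480 + 120 = 600

Σ = 600


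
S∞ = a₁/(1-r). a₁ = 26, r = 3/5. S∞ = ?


S∞ = a₁/(1-r) = 26/(1 - 3/5)
= 26/(2/5)
= 65

S∞ = 65


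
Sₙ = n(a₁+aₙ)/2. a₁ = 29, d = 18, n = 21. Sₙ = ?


aₙ = 29 + (21-1)×18 = 389
Sₙ = n(a₁+aₙ)/2 = 21×(29+389)/2
= 21×418/2 = 4389

S_21 = 4389


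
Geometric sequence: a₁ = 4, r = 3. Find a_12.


aₙ = a₁·r^(n-1)
= 4×3^11
= 4×177147
= 708588

a_12 = 708588


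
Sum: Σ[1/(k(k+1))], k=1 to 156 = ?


1/(k(k+1)) = 1/k - 1/(k+1) (partial fractions)
Telescoping: Σ = 1 - 1/157 = 156/157

Sum = 156/157


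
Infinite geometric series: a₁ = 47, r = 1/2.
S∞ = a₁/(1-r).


S∞ = a₁/(1-r) = 47/(1 - 1/2)
= 47/(1/2)
= 94

S∞ = 94


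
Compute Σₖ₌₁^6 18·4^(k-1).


Sₙ = 18×(4^6 - 1)/(4 - 1)
= 18×(4096 - 1)/3
= 18×4095/3
= 24570

S_6 = 24570


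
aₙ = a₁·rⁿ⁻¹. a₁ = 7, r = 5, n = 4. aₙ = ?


aₙ = a₁·r^(n-1)
= 7×5^3
= 7×125
= 875

a_4 = 875


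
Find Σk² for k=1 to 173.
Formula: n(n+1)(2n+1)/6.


n = 173
n(n+1)(2n+1)/6 = 173×174×347/6
= 10445394/6 = 1740899

Σk² = 1740899


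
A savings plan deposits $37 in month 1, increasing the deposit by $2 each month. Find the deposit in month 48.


aₙ = a₁ + (n-1)d
= 37 + (48-1)×2
= 37 + 94
= 131

a_48 = 131


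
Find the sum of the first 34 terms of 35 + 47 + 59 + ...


aₙ = 35 + (34-1)×12 = 431
Sₙ = n(a₁+aₙ)/2 = 34×(35+431)/2
= 34×466/2 = 7922

S_34 = 7922


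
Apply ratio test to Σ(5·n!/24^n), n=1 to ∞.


aₙ = 5·n!/24^n
a_{n+1}/aₙ = (n+1)!/24^(n+1) × 24^n/n!  (constant 5 cancels)
= (n+1)/24
L = lim(n→∞) (n+1)/24 = ∞
L > 1 → series DIVERGES

Diverges (ratio test: L = ∞ > 1)


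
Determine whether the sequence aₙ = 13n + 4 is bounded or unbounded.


aₙ = 13n + 4 → as n→∞, aₙ→∞
No finite upper bound exists
The sequence is UNBOUNDED

Unbounded (aₙ → ∞ as n → ∞)


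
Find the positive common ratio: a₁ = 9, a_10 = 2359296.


r^(n-1) = aₙ/a₁
r^9 = 2359296/9 = 262144
r = 262144^(1/9)
= 4

r = 4


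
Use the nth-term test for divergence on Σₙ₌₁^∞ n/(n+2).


lim(n→∞) n/(n+2) = 1/1 = 1  (divide numerator and denominator by n)
lim aₙ = 1 ≠ 0 → series DIVERGES

Diverges (lim aₙ = 1 ≠ 0)


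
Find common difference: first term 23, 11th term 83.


d = (aₙ - a₁)/(n-1)
= (83 - 23)/(11-1)
= 60/10 = 6

d = 6


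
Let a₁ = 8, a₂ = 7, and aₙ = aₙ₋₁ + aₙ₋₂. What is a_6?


Computing iteratively: 8, 7, 15, 22, 37, 59
a_6 = 59

a_6 = 59


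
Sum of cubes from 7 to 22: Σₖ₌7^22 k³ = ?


Σₖ₌7^22 k³ = [22·23/2]² − [6·7/2]²
= 64009 − 441 = 63568

Σk³ = 63568


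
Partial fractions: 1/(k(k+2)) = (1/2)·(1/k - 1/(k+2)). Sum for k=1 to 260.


1/(k(k+2)) = (1/2)·(1/k - 1/(k+2)) (partial fractions)
Telescoping: Σ = (1/2)·(1 + 1/2 - 1/261 - 1/262) = 51025/68382

Sum = 51025/68382


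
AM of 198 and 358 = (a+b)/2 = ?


AM = (198 + 358)/2 = 556/2 = 278

AM = 278


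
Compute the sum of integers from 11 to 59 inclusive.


Σₖ₌11^59 k = Σₖ₌₁^59 k − Σₖ₌₁^10 k
= 59·60/2 − 10·11/2
= 1770 − 55 = 1715

Σk = 1715


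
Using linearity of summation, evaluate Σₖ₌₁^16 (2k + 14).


Σ(2k+14) = 2·Σk + 14·n
= 2·136 + 14·16
= 272 + 224 = 496

Σ = 496


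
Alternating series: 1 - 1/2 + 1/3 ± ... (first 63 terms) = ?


S = 1 - 1/2 + 1/3 - 1/4 + 1/5 - 1/6 + 1/7 - 1/8 ± ...
= 0.701
(Full series converges to +ln(2) ≈ +0.6931)

S_63 = 0.701


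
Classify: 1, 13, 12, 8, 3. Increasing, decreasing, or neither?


Differences: 12, -1, -4, -5
Difference at position 1 is +12 (> 0) but position 2 is -1 (< 0) — sequence both rises and falls
→ NOT monotonic

Not monotonic


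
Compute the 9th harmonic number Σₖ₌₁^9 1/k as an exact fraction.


H_9 = 1/1 + 1/2 + 1/3 + 1/4 + 1/5 + 1/6 + 1/7 + 1/8 + 1/9
= 7129/2520
≈ 2.829

H_9 = 7129/2520 ≈ 2.829


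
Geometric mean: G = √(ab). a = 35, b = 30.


GM = √(35×30) = √1050 = 32.4037

GM = 32.4037


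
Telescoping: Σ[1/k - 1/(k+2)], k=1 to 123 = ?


Telescoping with gap 2: two head and two tail terms survive.
= (1 + 1/2) - (1/124 + 1/125)
= 3/2 - 1/124 - 1/125 = 23001/15500

Sum = 23001/15500


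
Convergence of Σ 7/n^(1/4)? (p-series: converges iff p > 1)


p-series test: Σ c/n^p converges if p > 1, diverges if p ≤ 1 (constant c > 0 doesn't affect convergence).
p = 1/4
1/4 ≤ 1 → DIVERGES

Diverges (p = 1/4 ≤ 1)


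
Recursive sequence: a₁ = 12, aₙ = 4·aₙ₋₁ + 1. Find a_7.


Computing step by step:
a_1 = 12
a_2 = 49
a_3 = 197
a_4 = 789
a_5 = 3157
a_6 = 12629
a_7 = 50517


a_7 = 50517


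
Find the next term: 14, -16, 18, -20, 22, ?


Pattern: alternating sign, magnitude arithmetic (d=2)
Terms: 14, -16, 18, -20, 22
Next term = -24

Next term = -24


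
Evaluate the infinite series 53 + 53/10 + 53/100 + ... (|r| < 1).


S∞ = a₁/(1-r) = 53/(1 - 1/10)
= 53/(9/10)
= 530/9

S∞ = 530/9


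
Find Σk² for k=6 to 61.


Σₖ₌6^61 k² = Σₖ₌₁^61 k² − Σₖ₌₁^5 k²
= 61·62·123/6 − 5·6·11/6
= 77531 − 55 = 77476

Σk² = 77476


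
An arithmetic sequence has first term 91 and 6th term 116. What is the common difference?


d = (aₙ - a₁)/(n-1)
= (116 - 91)/(6-1)
= 25/5 = 5

d = 5


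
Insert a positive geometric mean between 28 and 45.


GM = √(28×45) = √1260 = 35.4965

GM = 35.4965


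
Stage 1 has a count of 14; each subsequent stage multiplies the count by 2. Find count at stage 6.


aₙ = a₁·r^(n-1)
= 14×2^5
= 14×32
= 448

a_6 = 448


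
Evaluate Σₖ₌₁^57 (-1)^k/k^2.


S = -1 + 1/4 - 1/9 + 1/16 - 1/25 + 1/36 - 1/49 + 1/64 ± ...
= -0.8226
(Full series converges to -π²/12 ≈ -0.8225)

S_57 = -0.8226


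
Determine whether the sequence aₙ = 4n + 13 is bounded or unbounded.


aₙ = 4n + 13 → as n→∞, aₙ→∞
No finite upper bound exists
The sequence is UNBOUNDED

Unbounded (aₙ → ∞ as n → ∞)


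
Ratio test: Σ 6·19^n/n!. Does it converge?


aₙ = 6·19^n/n!
a_{n+1}/aₙ = 19^(n+1)/(n+1)! × n!/19^n  (constant 6 cancels)
= 19/(n+1)
L = lim(n→∞) 19/(n+1) = 0
L < 1 → series CONVERGES

Converges (ratio test: L = 0 < 1)


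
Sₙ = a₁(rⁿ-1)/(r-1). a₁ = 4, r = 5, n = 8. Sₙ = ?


Sₙ = 4×(5^8 - 1)/(5 - 1)
= 4×(390625 - 1)/4
= 4×390624/4
= 390624

S_8 = 390624


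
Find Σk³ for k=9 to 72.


Σₖ₌9^72 k³ = [72·73/2]² − [8·9/2]²
= 6906384 − 1296 = 6905088

Σk³ = 6905088


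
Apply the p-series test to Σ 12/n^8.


p-series test: Σ c/n^p converges if p > 1, diverges if p ≤ 1 (constant c > 0 doesn't affect convergence).
p = 8
8 > 1 → CONVERGES

Converges (p = 8 > 1)


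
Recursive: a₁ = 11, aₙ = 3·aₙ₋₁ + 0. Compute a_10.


Computing step by step:
a_1 = 11
a_2 = 33
a_3 = 99
a_4 = 297
a_5 = 891
a_6 = 2673
a_7 = 8019
a_8 = 24057
a_9 = 72171
a_10 = 216513


a_10 = 216513


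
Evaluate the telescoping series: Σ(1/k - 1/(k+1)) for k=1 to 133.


Telescoping: adjacent terms cancel.
= 1/1 - 1/134
= 1 - 1/134 = 133/134

Sum = 133/134


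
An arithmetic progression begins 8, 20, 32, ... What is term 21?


aₙ = a₁ + (n-1)d
= 8 + (21-1)×12
= 8 + 240
= 248

a_21 = 248


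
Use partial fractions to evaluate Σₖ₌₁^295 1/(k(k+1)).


1/(k(k+1)) = 1/k - 1/(k+1) (partial fractions)
Telescoping: Σ = 1 - 1/296 = 295/296

Sum = 295/296


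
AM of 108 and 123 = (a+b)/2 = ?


AM = (108 + 123)/2 = 231/2 = 115.5

AM = 115.5


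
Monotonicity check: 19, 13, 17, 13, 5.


Differences: -6, 4, -4, -8
Difference at position 2 is +4 (> 0) but position 1 is -6 (< 0) — sequence both rises and falls
→ NOT monotonic

Not monotonic


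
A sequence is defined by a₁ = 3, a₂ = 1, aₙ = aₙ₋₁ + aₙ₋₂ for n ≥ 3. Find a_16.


Computing iteratively: 3, 1, 4, 5, 9, 14, 23, 37, 60, 97, 157, 254, ...
a_16 = 1741

a_16 = 1741


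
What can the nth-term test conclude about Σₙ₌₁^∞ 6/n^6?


lim(n→∞) 6/n^6 = 0
lim aₙ = 0 → nth-term test is INCONCLUSIVE
(Need other tests; this is actually a convergent p-series with p=6 > 1)

Inconclusive (lim aₙ = 0; need another test)


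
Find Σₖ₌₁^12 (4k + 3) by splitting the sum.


Σ(4k+3) = 4·Σk + 3·n
= 4·78 + 3·12
= 312 + 36 = 348

Σ = 348


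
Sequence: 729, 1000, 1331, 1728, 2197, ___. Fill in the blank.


Pattern: perfect cubes: n³
Terms: 729, 1000, 1331, 1728, 2197
Next term = 2744

Next term = 2744


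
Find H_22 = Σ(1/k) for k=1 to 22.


H_22 = 1/1 + 1/2 + 1/3 + ... + 1/22
= 19093197/5173168
≈ 3.6908

H_22 = 19093197/5173168 ≈ 3.6908


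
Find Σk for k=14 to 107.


Σₖ₌14^107 k = Σₖ₌₁^107 k − Σₖ₌₁^13 k
= 107·108/2 − 13·14/2
= 5778 − 91 = 5687

Σk = 5687


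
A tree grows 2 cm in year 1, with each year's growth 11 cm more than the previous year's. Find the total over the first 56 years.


aₙ = 2 + (56-1)×11 = 607
Sₙ = n(a₁+aₙ)/2 = 56×(2+607)/2
= 56×609/2 = 17052

S_56 = 17052


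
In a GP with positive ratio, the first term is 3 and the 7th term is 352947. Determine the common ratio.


r^(n-1) = aₙ/a₁
r^6 = 352947/3 = 117649
r = 117649^(1/6)
= ±7; taking r > 0 gives r = 7

r = 7


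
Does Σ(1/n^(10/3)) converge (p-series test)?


p-series test: Σ c/n^p converges if p > 1, diverges if p ≤ 1 (constant c > 0 doesn't affect convergence).
p = 10/3
10/3 > 1 → CONVERGES

Converges (p = 10/3 > 1)


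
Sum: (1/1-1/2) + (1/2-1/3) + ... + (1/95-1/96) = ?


Telescoping: adjacent terms cancel.
= 1/1 - 1/96
= 1 - 1/96 = 95/96

Sum = 95/96


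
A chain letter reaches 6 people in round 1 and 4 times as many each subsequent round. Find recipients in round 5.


aₙ = a₁·r^(n-1)
= 6×4^4
= 6×256
= 1536

a_5 = 1536


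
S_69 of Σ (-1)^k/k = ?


S = -1 + 1/2 - 1/3 + 1/4 - 1/5 + 1/6 - 1/7 + 1/8 ± ...
= -0.7003
(Full series converges to -ln(2) ≈ -0.6931)

S_69 = -0.7003


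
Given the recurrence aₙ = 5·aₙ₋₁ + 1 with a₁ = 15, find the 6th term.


Computing step by step:
a_1 = 15
a_2 = 76
a_3 = 381
a_4 = 1906
a_5 = 9531
a_6 = 47656


a_6 = 47656


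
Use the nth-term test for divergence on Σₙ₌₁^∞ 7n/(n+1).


lim(n→∞) 7n/(n+1) = 7/1 = 7  (divide numerator and denominator by n)
lim aₙ = 7 ≠ 0 → series DIVERGES

Diverges (lim aₙ = 7 ≠ 0)


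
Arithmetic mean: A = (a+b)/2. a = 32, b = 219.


AM = (32 + 219)/2 = 251/2 = 125.5

AM = 125.5


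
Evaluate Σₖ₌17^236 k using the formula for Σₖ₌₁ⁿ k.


Σₖ₌17^236 k = Σₖ₌₁^236 k − Σₖ₌₁^16 k
= 236·237/2 − 16·17/2
= 27966 − 136 = 27830

Σk = 27830


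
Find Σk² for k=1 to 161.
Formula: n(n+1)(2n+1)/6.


n = 161
n(n+1)(2n+1)/6 = 161×162×323/6
= 8424486/6 = 1404081

Σk² = 1404081


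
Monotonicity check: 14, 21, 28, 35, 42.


Differences: 7, 7, 7, 7
All differences > 0 → strictly INCREASING

Monotonically increasing


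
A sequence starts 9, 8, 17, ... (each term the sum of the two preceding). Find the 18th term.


Computing iteratively: 9, 8, 17, 25, 42, 67, 109, 176, 285, 461, 746, 1207, ...
a_18 = 21659

a_18 = 21659


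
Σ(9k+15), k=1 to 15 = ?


Σ(9k+15) = 9·Σk + 15·n
= 9·120 + 15·15
= 1080 + 225 = 1305

Σ = 1305


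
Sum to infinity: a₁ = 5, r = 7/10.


S∞ = a₁/(1-r) = 5/(1 - 7/10)
= 5/(3/10)
= 50/3

S∞ = 50/3


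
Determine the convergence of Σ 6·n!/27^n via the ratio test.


aₙ = 6·n!/27^n
a_{n+1}/aₙ = (n+1)!/27^(n+1) × 27^n/n!  (constant 6 cancels)
= (n+1)/27
L = lim(n→∞) (n+1)/27 = ∞
L > 1 → series DIVERGES

Diverges (ratio test: L = ∞ > 1)


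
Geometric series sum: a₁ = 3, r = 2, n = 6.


Sₙ = 3×(2^6 - 1)/(2 - 1)
= 3×(64 - 1)/1
= 3×63/1
= 189

S_6 = 189


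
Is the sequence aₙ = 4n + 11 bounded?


aₙ = 4n + 11 → as n→∞, aₙ→∞
No finite upper bound exists
The sequence is UNBOUNDED

Unbounded (aₙ → ∞ as n → ∞)


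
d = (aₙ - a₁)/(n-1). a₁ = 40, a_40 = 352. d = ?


d = (aₙ - a₁)/(n-1)
= (352 - 40)/(40-1)
= 312/39 = 8

d = 8


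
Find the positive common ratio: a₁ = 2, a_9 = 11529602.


r^(n-1) = aₙ/a₁
r^8 = 11529602/2 = 5764801
r = 5764801^(1/8)
= ±7; taking r > 0 gives r = 7

r = 7


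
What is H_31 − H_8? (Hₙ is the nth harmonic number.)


Σₖ₌9^31 1/k = 1/9 + 1/10 + 1/11 + ... + 1/31
= 94540143454447/72201776446800
≈ 1.3094

Sum = 94540143454447/72201776446800 ≈ 1.3094


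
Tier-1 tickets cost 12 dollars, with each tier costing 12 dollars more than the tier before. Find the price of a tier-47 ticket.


aₙ = a₁ + (n-1)d
= 12 + (47-1)×12
= 12 + 552
= 564

a_47 = 564


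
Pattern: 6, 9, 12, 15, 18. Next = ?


Pattern: arithmetic (d=3)
Terms: 6, 9, 12, 15, 18
Next term = 21

Next term = 21


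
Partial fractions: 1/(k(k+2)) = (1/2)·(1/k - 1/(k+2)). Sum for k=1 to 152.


1/(k(k+2)) = (1/2)·(1/k - 1/(k+2)) (partial fractions)
Telescoping: Σ = (1/2)·(1 + 1/2 - 1/153 - 1/154) = 8759/11781

Sum = 8759/11781


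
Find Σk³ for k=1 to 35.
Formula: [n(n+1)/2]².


n(n+1)/2 = 35×36/2 = 630
Σk³ = 630² = 396900

Σk³ = 396900


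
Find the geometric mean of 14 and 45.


GM = √(14×45) = √630 = 25.0998

GM = 25.0998


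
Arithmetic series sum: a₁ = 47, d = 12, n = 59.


aₙ = 47 + (59-1)×12 = 743
Sₙ = n(a₁+aₙ)/2 = 59×(47+743)/2
= 59×790/2 = 23305

S_59 = 23305


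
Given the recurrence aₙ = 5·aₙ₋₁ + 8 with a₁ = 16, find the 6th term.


Computing step by step:
a_1 = 16
a_2 = 88
a_3 = 448
a_4 = 2248
a_5 = 11248
a_6 = 56248


a_6 = 56248


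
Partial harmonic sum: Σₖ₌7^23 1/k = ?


Σₖ₌7^23 1/k = 1/7 + 1/8 + 1/9 + ... + 1/23
= 764043411/594914320
≈ 1.2843

Sum = 764043411/594914320 ≈ 1.2843


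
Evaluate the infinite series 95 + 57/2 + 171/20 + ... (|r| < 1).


S∞ = a₁/(1-r) = 95/(1 - 3/10)
= 95/(7/10)
= 950/7

S∞ = 950/7


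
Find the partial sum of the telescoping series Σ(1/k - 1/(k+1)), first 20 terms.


Telescoping: adjacent terms cancel.
= 1/1 - 1/21
= 1 - 1/21 = 20/21

Sum = 20/21


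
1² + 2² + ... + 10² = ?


n = 10
n(n+1)(2n+1)/6 = 10×11×21/6
= 2310/6 = 385

Σk² = 385


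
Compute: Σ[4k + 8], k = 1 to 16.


Σ(4k+8) = 4·Σk + 8·n
= 4·136 + 8·16
= 544 + 128 = 672

Σ = 672


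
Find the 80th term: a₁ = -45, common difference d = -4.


aₙ = a₁ + (n-1)d
= -45 + (80-1)×-4
= -45 - 316
= -361

a_80 = -361


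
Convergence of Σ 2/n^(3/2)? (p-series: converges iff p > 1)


p-series test: Σ c/n^p converges if p > 1, diverges if p ≤ 1 (constant c > 0 doesn't affect convergence).
p = 3/2
3/2 > 1 → CONVERGES

Converges (p = 3/2 > 1)


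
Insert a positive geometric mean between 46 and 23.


GM = √(46×23) = √1058 = 32.5269

GM = 32.5269


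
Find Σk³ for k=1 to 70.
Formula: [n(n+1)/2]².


n(n+1)/2 = 70×71/2 = 2485
Σk³ = 2485² = 6175225

Σk³ = 6175225


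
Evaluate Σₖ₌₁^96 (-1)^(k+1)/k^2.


S = 1 - 1/4 + 1/9 - 1/16 + 1/25 - 1/36 + 1/49 - 1/64 ± ...
= 0.8224
(Full series converges to +π²/12 ≈ +0.8225)

S_96 = 0.8224


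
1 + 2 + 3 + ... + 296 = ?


n(n+1)/2 = 296×297/2 = 87912/2 = 43956

Σk = 43956


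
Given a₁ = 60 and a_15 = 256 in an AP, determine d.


d = (aₙ - a₁)/(n-1)
= (256 - 60)/(15-1)
= 196/14 = 14

d = 14


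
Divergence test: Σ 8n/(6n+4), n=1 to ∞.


lim(n→∞) 8n/(6n+4) = 8/6 = 4/3  (divide numerator and denominator by n)
lim aₙ = 4/3 ≠ 0 → series DIVERGES

Diverges (lim aₙ = 4/3 ≠ 0)


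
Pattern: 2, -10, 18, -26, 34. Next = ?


Pattern: alternating sign, magnitude arithmetic (d=8)
Terms: 2, -10, 18, -26, 34
Next term = -42

Next term = -42


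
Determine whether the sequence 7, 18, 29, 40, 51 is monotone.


Differences: 11, 11, 11, 11
All differences > 0 → strictly INCREASING

Monotonically increasing


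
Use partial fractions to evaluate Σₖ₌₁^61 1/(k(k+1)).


1/(k(k+1)) = 1/k - 1/(k+1) (partial fractions)
Telescoping: Σ = 1 - 1/62 = 61/62

Sum = 61/62


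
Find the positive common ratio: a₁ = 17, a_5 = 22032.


r^(n-1) = aₙ/a₁
r^4 = 22032/17 = 1296
r = 1296^(1/4)
= ±6; taking r > 0 gives r = 6

r = 6


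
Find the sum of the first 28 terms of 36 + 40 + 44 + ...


aₙ = 36 + (28-1)×4 = 144
Sₙ = n(a₁+aₙ)/2 = 28×(36+144)/2
= 28×180/2 = 2520

S_28 = 2520


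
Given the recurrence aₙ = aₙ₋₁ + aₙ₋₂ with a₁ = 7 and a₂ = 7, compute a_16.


Computing iteratively: 7, 7, 14, 21, 35, 56, 91, 147, 238, 385, 623, 1008, ...
a_16 = 6909

a_16 = 6909


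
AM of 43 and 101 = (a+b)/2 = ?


AM = (43 + 101)/2 = 144/2 = 72

AM = 72


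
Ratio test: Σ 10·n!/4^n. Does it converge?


aₙ = 10·n!/4^n
a_{n+1}/aₙ = (n+1)!/4^(n+1) × 4^n/n!  (constant 10 cancels)
= (n+1)/4
L = lim(n→∞) (n+1)/4 = ∞
L > 1 → series DIVERGES

Diverges (ratio test: L = ∞ > 1)


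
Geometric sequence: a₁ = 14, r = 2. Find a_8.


aₙ = a₁·r^(n-1)
= 14×2^7
= 14×128
= 1792

a_8 = 1792


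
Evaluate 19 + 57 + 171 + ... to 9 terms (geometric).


Sₙ = 19×(3^9 - 1)/(3 - 1)
= 19×(19683 - 1)/2
= 19×19682/2
= 186979

S_9 = 186979


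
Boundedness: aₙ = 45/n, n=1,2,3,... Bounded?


a₁ = 45, a₂ = 45/2, a₃ = 45/3, ...
0 < aₙ ≤ 45 for all n ≥ 1
Lower bound: 0, Upper bound: 45
The sequence IS bounded

Bounded (0 < aₙ ≤ 45)


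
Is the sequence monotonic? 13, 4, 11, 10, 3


Differences: -9, 7, -1, -7
Difference at position 2 is +7 (> 0) but position 1 is -9 (< 0) — sequence both rises and falls
→ NOT monotonic

Not monotonic


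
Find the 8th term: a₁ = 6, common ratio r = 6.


aₙ = a₁·r^(n-1)
= 6×6^7
= 6×279936
= 1679616

a_8 = 1679616


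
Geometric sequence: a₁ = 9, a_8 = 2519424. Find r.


r^(n-1) = aₙ/a₁
r^7 = 2519424/9 = 279936
r = 279936^(1/7)
= 6

r = 6


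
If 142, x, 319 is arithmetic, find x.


AM = (142 + 319)/2 = 461/2 = 230.5

AM = 230.5


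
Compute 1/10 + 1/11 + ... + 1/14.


Σₖ₌10^14 1/k = 1/10 + 1/11 + 1/12 + 1/13 + 1/14
= 25381/60060
≈ 0.4226

Sum = 25381/60060 ≈ 0.4226


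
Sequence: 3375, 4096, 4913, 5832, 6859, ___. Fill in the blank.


Pattern: perfect cubes: n³
Terms: 3375, 4096, 4913, 5832, 6859
Next term = 8000

Next term = 8000


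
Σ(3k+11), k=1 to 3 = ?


Σ(3k+11) = 3·Σk + 11·n
= 3·6 + 11·3
= 18 + 33 = 51

Σ = 51


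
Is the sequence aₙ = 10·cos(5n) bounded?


For all n, -1 ≤ cos(5n) ≤ 1, so -10 ≤ 10·cos(5n) ≤ 10
Lower bound: -10, Upper bound: 10
The sequence IS bounded

Bounded (-10 ≤ aₙ ≤ 10)


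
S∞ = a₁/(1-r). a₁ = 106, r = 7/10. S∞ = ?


S∞ = a₁/(1-r) = 106/(1 - 7/10)
= 106/(3/10)
= 1060/3

S∞ = 1060/3


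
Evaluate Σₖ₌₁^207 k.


n(n+1)/2 = 207×208/2 = 43056/2 = 21528

Σk = 21528


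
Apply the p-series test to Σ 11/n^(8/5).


p-series test: Σ c/n^p converges if p > 1, diverges if p ≤ 1 (constant c > 0 doesn't affect convergence).
p = 8/5
8/5 > 1 → CONVERGES

Converges (p = 8/5 > 1)


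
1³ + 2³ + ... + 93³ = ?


n(n+1)/2 = 93×94/2 = 4371
Σk³ = 4371² = 19105641

Σk³ = 19105641


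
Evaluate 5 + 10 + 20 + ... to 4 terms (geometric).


Sₙ = 5×(2^4 - 1)/(2 - 1)
= 5×(16 - 1)/1
= 5×15/1
= 75

S_4 = 75


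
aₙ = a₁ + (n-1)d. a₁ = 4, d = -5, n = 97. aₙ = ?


aₙ = a₁ + (n-1)d
= 4 + (97-1)×-5
= 4 - 480
= -476

a_97 = -476


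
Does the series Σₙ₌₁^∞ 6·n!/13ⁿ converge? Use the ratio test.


aₙ = 6·n!/13^n
a_{n+1}/aₙ = (n+1)!/13^(n+1) × 13^n/n!  (constant 6 cancels)
= (n+1)/13
L = lim(n→∞) (n+1)/13 = ∞
L > 1 → series DIVERGES

Diverges (ratio test: L = ∞ > 1)


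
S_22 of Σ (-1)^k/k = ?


S = -1 + 1/2 - 1/3 + 1/4 - 1/5 + 1/6 - 1/7 + 1/8 ± ...
= -0.6709
(Full series converges to -ln(2) ≈ -0.6931)

S_22 = -0.6709


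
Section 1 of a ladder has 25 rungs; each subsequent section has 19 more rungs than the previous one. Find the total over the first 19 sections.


aₙ = 25 + (19-1)×19 = 367
Sₙ = n(a₁+aₙ)/2 = 19×(25+367)/2
= 19×392/2 = 3724

S_19 = 3724


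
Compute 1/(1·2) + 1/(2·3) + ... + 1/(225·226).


1/(k(k+1)) = 1/k - 1/(k+1) (partial fractions)
Telescoping: Σ = 1 - 1/226 = 225/226

Sum = 225/226


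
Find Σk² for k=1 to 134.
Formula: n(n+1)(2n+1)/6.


n = 134
n(n+1)(2n+1)/6 = 134×135×269/6
= 4866210/6 = 811035

Σk² = 811035


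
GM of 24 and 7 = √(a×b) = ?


GM = √(24×7) = √168 = 12.9615

GM = 12.9615


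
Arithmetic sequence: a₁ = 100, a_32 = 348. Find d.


d = (aₙ - a₁)/(n-1)
= (348 - 100)/(32-1)
= 248/31 = 8

d = 8


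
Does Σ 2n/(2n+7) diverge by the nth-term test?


lim(n→∞) 2n/(2n+7) = 2/2 = 1  (divide numerator and denominator by n)
lim aₙ = 1 ≠ 0 → series DIVERGES

Diverges (lim aₙ = 1 ≠ 0)


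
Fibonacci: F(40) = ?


Fibonacci sequence: 1, 1, 2, 3, 5, 8, 13, 21, 34, 55, 89, ...
F(40) = 102334155

F(40) = 102334155


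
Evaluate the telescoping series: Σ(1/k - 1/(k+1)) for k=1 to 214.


Telescoping: adjacent terms cancel.
= 1/1 - 1/215
= 1 - 1/215 = 214/215

Sum = 214/215


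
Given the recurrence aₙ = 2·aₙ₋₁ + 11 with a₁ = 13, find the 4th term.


Computing step by step:
a_1 = 13
a_2 = 37
a_3 = 85
a_4 = 181


a_4 = 181


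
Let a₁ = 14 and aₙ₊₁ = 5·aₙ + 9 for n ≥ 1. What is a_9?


Computing step by step:
a_1 = 14
a_2 = 79
a_3 = 404
a_4 = 2029
a_5 = 10154
a_6 = 50779
a_7 = 253904
a_8 = 1269529
a_9 = 6347654


a_9 = 6347654


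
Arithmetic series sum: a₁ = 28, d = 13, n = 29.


aₙ = 28 + (29-1)×13 = 392
Sₙ = n(a₁+aₙ)/2 = 29×(28+392)/2
= 29×420/2 = 6090

S_29 = 6090


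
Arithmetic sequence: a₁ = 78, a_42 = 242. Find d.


d = (aₙ - a₁)/(n-1)
= (242 - 78)/(42-1)
= 164/41 = 4

d = 4


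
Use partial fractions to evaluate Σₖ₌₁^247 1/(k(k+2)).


1/(k(k+2)) = (1/2)·(1/k - 1/(k+2)) (partial fractions)
Telescoping: Σ = (1/2)·(1 + 1/2 - 1/248 - 1/249) = 92131/123504

Sum = 92131/123504


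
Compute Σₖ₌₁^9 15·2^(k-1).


Sₙ = 15×(2^9 - 1)/(2 - 1)
= 15×(512 - 1)/1
= 15×511/1
= 7665

S_9 = 7665


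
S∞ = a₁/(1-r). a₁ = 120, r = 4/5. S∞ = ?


S∞ = a₁/(1-r) = 120/(1 - 4/5)
= 120/(1/5)
= 600

S∞ = 600


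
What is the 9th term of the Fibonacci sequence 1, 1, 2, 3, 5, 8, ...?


Fibonacci sequence: 1, 1, 2, 3, 5, 8, 13, 21, 34
F(9) = 34

F(9) = 34


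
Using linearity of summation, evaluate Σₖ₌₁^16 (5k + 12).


Σ(5k+12) = 5·Σk + 12·n
= 5·136 + 12·16
= 680 + 192 = 872

Σ = 872


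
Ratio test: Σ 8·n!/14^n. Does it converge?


aₙ = 8·n!/14^n
a_{n+1}/aₙ = (n+1)!/14^(n+1) × 14^n/n!  (constant 8 cancels)
= (n+1)/14
L = lim(n→∞) (n+1)/14 = ∞
L > 1 → series DIVERGES

Diverges (ratio test: L = ∞ > 1)


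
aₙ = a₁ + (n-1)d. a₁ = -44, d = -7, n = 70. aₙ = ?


aₙ = a₁ + (n-1)d
= -44 + (70-1)×-7
= -44 - 483
= -527

a_70 = -527


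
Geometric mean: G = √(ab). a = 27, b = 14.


GM = √(27×14) = √378 = 19.4422

GM = 19.4422


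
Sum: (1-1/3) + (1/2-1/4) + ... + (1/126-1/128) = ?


Telescoping with gap 2: two head and two tail terms survive.
= (1 + 1/2) - (1/127 + 1/128)
= 3/2 - 1/127 - 1/128 = 24129/16256

Sum = 24129/16256


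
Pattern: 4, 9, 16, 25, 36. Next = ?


Pattern: perfect squares: n²
Terms: 4, 9, 16, 25, 36
Next term = 49

Next term = 49


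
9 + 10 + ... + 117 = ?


Σₖ₌9^117 k = Σₖ₌₁^117 k − Σₖ₌₁^8 k
= 117·118/2 − 8·9/2
= 6903 − 36 = 6867

Σk = 6867


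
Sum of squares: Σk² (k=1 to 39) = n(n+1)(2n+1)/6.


n = 39
n(n+1)(2n+1)/6 = 39×40×79/6
= 123240/6 = 20540

Σk² = 20540


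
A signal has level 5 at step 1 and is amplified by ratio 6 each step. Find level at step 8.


aₙ = a₁·r^(n-1)
= 5×6^7
= 5×279936
= 1399680

a_8 = 1399680


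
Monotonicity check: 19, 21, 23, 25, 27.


Differences: 2, 2, 2, 2
All differences > 0 → strictly INCREASING

Monotonically increasing


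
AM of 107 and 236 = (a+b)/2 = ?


AM = (107 + 236)/2 = 343/2 = 171.5

AM = 171.5


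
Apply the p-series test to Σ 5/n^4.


p-series test: Σ c/n^p converges if p > 1, diverges if p ≤ 1 (constant c > 0 doesn't affect convergence).
p = 4
4 > 1 → CONVERGES

Converges (p = 4 > 1)


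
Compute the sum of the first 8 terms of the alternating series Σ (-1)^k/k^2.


S = -1 + 1/4 - 1/9 + 1/16 - 1/25 + 1/36 - 1/49 + 1/64
= -0.8156
(Full series converges to -π²/12 ≈ -0.8225)

S_8 = -0.8156


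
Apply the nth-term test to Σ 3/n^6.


lim(n→∞) 3/n^6 = 0
lim aₙ = 0 → nth-term test is INCONCLUSIVE
(Need other tests; this is actually a convergent p-series with p=6 > 1)

Inconclusive (lim aₙ = 0; need another test)


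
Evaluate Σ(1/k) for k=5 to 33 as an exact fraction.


Σₖ₌5^33 1/k = 1/5 + 1/6 + 1/7 + ... + 1/33
= 26326932333349/13127595717600
≈ 2.0055

Sum = 26326932333349/13127595717600 ≈ 2.0055


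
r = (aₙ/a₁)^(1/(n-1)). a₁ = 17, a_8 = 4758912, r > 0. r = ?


r^(n-1) = aₙ/a₁
r^7 = 4758912/17 = 279936
r = 279936^(1/7)
= 6

r = 6


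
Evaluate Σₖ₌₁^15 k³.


n(n+1)/2 = 15×16/2 = 120
Σk³ = 120² = 14400

Σk³ = 14400


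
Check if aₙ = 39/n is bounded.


a₁ = 39, a₂ = 39/2, a₃ = 39/3, ...
0 < aₙ ≤ 39 for all n ≥ 1
Lower bound: 0, Upper bound: 39
The sequence IS bounded

Bounded (0 < aₙ ≤ 39)


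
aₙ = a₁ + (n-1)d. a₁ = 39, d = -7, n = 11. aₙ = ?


aₙ = a₁ + (n-1)d
= 39 + (11-1)×-7
= 39 - 70
= -31

a_11 = -31


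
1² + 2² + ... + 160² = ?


n = 160
n(n+1)(2n+1)/6 = 160×161×321/6
= 8268960/6 = 1378160

Σk² = 1378160


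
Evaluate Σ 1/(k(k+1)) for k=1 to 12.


1/(k(k+1)) = 1/k - 1/(k+1) (partial fractions)
Telescoping: Σ = 1 - 1/13 = 12/13

Sum = 12/13


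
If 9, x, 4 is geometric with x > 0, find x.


GM = √(9×4) = √36 = 6

GM = 6


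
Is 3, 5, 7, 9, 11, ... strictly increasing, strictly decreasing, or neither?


Differences: 2, 2, 2, 2
All differences > 0 → strictly INCREASING

Monotonically increasing


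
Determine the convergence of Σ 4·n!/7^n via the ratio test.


aₙ = 4·n!/7^n
a_{n+1}/aₙ = (n+1)!/7^(n+1) × 7^n/n!  (constant 4 cancels)
= (n+1)/7
L = lim(n→∞) (n+1)/7 = ∞
L > 1 → series DIVERGES

Diverges (ratio test: L = ∞ > 1)


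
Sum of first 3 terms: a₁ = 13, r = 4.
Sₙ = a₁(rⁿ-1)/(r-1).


Sₙ = 13×(4^3 - 1)/(4 - 1)
= 13×(64 - 1)/3
= 13×63/3
= 273

S_3 = 273


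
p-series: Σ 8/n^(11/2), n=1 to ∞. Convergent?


p-series test: Σ c/n^p converges if p > 1, diverges if p ≤ 1 (constant c > 0 doesn't affect convergence).
p = 11/2
11/2 > 1 → CONVERGES

Converges (p = 11/2 > 1)


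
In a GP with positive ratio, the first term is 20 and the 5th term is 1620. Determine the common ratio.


r^(n-1) = aₙ/a₁
r^4 = 1620/20 = 81
r = 81^(1/4)
= ±3; taking r > 0 gives r = 3

r = 3


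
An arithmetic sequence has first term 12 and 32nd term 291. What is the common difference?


d = (aₙ - a₁)/(n-1)
= (291 - 12)/(32-1)
= 279/31 = 9

d = 9


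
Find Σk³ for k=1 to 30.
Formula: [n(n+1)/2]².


n(n+1)/2 = 30×31/2 = 465
Σk³ = 465² = 216225

Σk³ = 216225


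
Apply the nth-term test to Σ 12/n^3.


lim(n→∞) 12/n^3 = 0
lim aₙ = 0 → nth-term test is INCONCLUSIVE
(Need other tests; this is actually a convergent p-series with p=3 > 1)

Inconclusive (lim aₙ = 0; need another test)


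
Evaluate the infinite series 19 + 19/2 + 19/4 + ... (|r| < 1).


S∞ = a₁/(1-r) = 19/(1 - 1/2)
= 19/(1/2)
= 38

S∞ = 38


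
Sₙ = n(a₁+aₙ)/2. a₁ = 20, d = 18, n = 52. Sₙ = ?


aₙ = 20 + (52-1)×18 = 938
Sₙ = n(a₁+aₙ)/2 = 52×(20+938)/2
= 52×958/2 = 24908

S_52 = 24908


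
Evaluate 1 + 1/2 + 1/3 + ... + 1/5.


H_5 = 1/1 + 1/2 + 1/3 + 1/4 + 1/5
= 137/60
≈ 2.2833

H_5 = 137/60 ≈ 2.2833


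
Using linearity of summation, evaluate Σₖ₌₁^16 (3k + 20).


Σ(3k+20) = 3·Σk + 20·n
= 3·136 + 20·16
= 408 + 320 = 728

Σ = 728


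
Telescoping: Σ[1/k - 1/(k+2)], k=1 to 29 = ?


Telescoping with gap 2: two head and two tail terms survive.
= (1 + 1/2) - (1/30 + 1/31)
= 3/2 - 1/30 - 1/31 = 667/465

Sum = 667/465


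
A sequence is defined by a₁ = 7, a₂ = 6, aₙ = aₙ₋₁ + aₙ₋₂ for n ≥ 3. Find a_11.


Computing iteratively: 7, 6, 13, 19, 32, 51, 83, 134, 217, 351, 568
a_11 = 568

a_11 = 568


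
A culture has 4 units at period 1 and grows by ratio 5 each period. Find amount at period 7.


aₙ = a₁·r^(n-1)
= 4×5^6
= 4×15625
= 62500

a_7 = 62500


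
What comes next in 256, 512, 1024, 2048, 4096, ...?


Pattern: powers of 2: 2ⁿ
Terms: 256, 512, 1024, 2048, 4096
Next term = 8192

Next term = 8192


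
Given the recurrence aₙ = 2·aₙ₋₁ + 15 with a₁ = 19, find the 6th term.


Computing step by step:
a_1 = 19
a_2 = 53
a_3 = 121
a_4 = 257
a_5 = 529
a_6 = 1073


a_6 = 1073


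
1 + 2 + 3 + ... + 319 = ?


n(n+1)/2 = 319×320/2 = 102080/2 = 51040

Σk = 51040


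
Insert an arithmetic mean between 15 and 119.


AM = (15 + 119)/2 = 134/2 = 67

AM = 67


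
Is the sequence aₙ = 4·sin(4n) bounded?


For all n, -1 ≤ sin(4n) ≤ 1, so -4 ≤ 4·sin(4n) ≤ 4
Lower bound: -4, Upper bound: 4
The sequence IS bounded

Bounded (-4 ≤ aₙ ≤ 4)


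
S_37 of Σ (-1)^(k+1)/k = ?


S = 1 - 1/2 + 1/3 - 1/4 + 1/5 - 1/6 + 1/7 - 1/8 ± ...
= 0.7065
(Full series converges to +ln(2) ≈ +0.6931)

S_37 = 0.7065


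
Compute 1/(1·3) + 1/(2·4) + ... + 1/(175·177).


1/(k(k+2)) = (1/2)·(1/k - 1/(k+2)) (partial fractions)
Telescoping: Σ = (1/2)·(1 + 1/2 - 1/176 - 1/177) = 46375/62304

Sum = 46375/62304


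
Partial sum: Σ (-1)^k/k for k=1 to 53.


S = -1 + 1/2 - 1/3 + 1/4 - 1/5 + 1/6 - 1/7 + 1/8 ± ...
= -0.7025
(Full series converges to -ln(2) ≈ -0.6931)

S_53 = -0.7025


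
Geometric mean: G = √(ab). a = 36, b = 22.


GM = √(36×22) = √792 = 28.1425

GM = 28.1425


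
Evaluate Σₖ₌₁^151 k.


n(n+1)/2 = 151×152/2 = 22952/2 = 11476

Σk = 11476


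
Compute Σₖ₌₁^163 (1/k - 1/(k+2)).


Telescoping with gap 2: two head and two tail terms survive.
= (1 + 1/2) - (1/164 + 1/165)
= 3/2 - 1/164 - 1/165 = 40261/27060

Sum = 40261/27060


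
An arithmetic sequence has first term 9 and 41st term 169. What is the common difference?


d = (aₙ - a₁)/(n-1)
= (169 - 9)/(41-1)
= 160/40 = 4

d = 4


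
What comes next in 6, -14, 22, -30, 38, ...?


Pattern: alternating sign, magnitude arithmetic (d=8)
Terms: 6, -14, 22, -30, 38
Next term = -46

Next term = -46


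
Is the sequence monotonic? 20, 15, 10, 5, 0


Differences: -5, -5, -5, -5
All differences < 0 → strictly DECREASING

Monotonically decreasing


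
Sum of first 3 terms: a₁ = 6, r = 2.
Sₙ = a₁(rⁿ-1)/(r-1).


Sₙ = 6×(2^3 - 1)/(2 - 1)
= 6×(8 - 1)/1
= 6×7/1
= 42

S_3 = 42


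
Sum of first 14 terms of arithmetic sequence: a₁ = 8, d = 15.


aₙ = 8 + (14-1)×15 = 203
Sₙ = n(a₁+aₙ)/2 = 14×(8+203)/2
= 14×211/2 = 1477

S_14 = 1477


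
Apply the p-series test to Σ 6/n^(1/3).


p-series test: Σ c/n^p converges if p > 1, diverges if p ≤ 1 (constant c > 0 doesn't affect convergence).
p = 1/3
1/3 ≤ 1 → DIVERGES

Diverges (p = 1/3 ≤ 1)


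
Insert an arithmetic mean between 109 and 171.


AM = (109 + 171)/2 = 280/2 = 140

AM = 140


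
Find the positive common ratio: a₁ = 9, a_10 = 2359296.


r^(n-1) = aₙ/a₁
r^9 = 2359296/9 = 262144
r = 262144^(1/9)
= 4

r = 4
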